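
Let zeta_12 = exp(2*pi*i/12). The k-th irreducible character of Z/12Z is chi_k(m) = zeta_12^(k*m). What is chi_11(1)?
chi_11(1) = zeta_12^11 = exp(-I*pi/6)

chi_11(1) = zeta_12^(11*1) = zeta_12^11. Since zeta_12^12 = 1, this equals zeta_12^11 = exp(2*pi*i*11/12) = exp(-I*pi/6).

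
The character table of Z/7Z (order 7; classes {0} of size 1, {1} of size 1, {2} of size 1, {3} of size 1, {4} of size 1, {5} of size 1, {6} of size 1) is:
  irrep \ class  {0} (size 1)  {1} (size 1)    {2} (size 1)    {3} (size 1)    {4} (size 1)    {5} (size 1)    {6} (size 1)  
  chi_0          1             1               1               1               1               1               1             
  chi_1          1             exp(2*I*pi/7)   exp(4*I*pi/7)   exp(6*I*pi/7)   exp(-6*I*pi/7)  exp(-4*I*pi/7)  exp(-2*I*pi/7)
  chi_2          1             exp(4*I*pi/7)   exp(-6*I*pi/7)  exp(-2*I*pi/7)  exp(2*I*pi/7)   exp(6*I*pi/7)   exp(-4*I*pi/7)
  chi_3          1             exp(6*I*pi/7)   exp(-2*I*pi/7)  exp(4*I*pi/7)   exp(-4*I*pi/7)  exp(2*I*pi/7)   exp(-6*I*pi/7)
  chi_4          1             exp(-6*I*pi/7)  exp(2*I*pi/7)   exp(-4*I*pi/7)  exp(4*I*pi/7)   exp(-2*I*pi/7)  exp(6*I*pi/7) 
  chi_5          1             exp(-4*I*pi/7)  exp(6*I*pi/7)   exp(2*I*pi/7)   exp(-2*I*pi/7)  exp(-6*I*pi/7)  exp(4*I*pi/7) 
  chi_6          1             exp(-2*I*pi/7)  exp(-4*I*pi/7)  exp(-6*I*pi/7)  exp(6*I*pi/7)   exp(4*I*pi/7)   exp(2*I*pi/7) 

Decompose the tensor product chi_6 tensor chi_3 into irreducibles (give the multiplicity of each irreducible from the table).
chi_6 tensor chi_3 = chi_2 (all other irreducibles have multiplicity 0).

The character of a tensor product is the pointwise product (chi_6 * chi_3)(C) = chi_6(C) * chi_3(C):
  {0}: (1)*(1), {1}: (exp(-2*I*pi/7))*(exp(6*I*pi/7)), {2}: (exp(-4*I*pi/7))*(exp(-2*I*pi/7)), {3}: (exp(-6*I*pi/7))*(exp(4*I*pi/7)), {4}: (exp(6*I*pi/7))*(exp(-4*I*pi/7)), {5}: (exp(4*I*pi/7))*(exp(2*I*pi/7)), {6}: (exp(2*I*pi/7))*(exp(-6*I*pi/7))
so (chi_6 * chi_3) takes values
  {0} -> 1, {1} -> exp(4*I*pi/7), {2} -> exp(-6*I*pi/7), {3} -> exp(-2*I*pi/7), {4} -> exp(2*I*pi/7), {5} -> exp(6*I*pi/7), {6} -> exp(-4*I*pi/7).
Now take the inner product of this character with each irreducible chi from the table, <chi_6*chi_3, chi> = (1/7) sum_C |C| (chi_6*chi_3)(C) conj(chi(C)):
  <chi_6*chi_3, chi_0> = (1/7)[1*(1)*conj(1) + 1*(exp(4*I*pi/7))*conj(1) + 1*(exp(-6*I*pi/7))*conj(1) + 1*(exp(-2*I*pi/7))*conj(1) + 1*(exp(2*I*pi/7))*conj(1) + 1*(exp(6*I*pi/7))*conj(1) + 1*(exp(-4*I*pi/7))*conj(1)]
      = (1/7)[(1) + (exp(4*I*pi/7)) + (exp(-6*I*pi/7)) + (exp(-2*I*pi/7)) + (exp(2*I*pi/7)) + (exp(6*I*pi/7)) + (exp(-4*I*pi/7))] = 0/7 = 0
  <chi_6*chi_3, chi_1> = (1/7)[1*(1)*conj(1) + 1*(exp(4*I*pi/7))*conj(exp(2*I*pi/7)) + 1*(exp(-6*I*pi/7))*conj(exp(4*I*pi/7)) + 1*(exp(-2*I*pi/7))*conj(exp(6*I*pi/7)) + 1*(exp(2*I*pi/7))*conj(exp(-6*I*pi/7)) + 1*(exp(6*I*pi/7))*conj(exp(-4*I*pi/7)) + 1*(exp(-4*I*pi/7))*conj(exp(-2*I*pi/7))]
      = (1/7)[(1) + (exp(2*I*pi/7)) + (exp(4*I*pi/7)) + (exp(6*I*pi/7)) + (exp(-6*I*pi/7)) + (exp(-4*I*pi/7)) + (exp(-2*I*pi/7))] = 0/7 = 0
  <chi_6*chi_3, chi_2> = (1/7)[1*(1)*conj(1) + 1*(exp(4*I*pi/7))*conj(exp(4*I*pi/7)) + 1*(exp(-6*I*pi/7))*conj(exp(-6*I*pi/7)) + 1*(exp(-2*I*pi/7))*conj(exp(-2*I*pi/7)) + 1*(exp(2*I*pi/7))*conj(exp(2*I*pi/7)) + 1*(exp(6*I*pi/7))*conj(exp(6*I*pi/7)) + 1*(exp(-4*I*pi/7))*conj(exp(-4*I*pi/7))]
      = (1/7)[(1) + (1) + (1) + (1) + (1) + (1) + (1)] = 7/7 = 1
  <chi_6*chi_3, chi_3> = (1/7)[1*(1)*conj(1) + 1*(exp(4*I*pi/7))*conj(exp(6*I*pi/7)) + 1*(exp(-6*I*pi/7))*conj(exp(-2*I*pi/7)) + 1*(exp(-2*I*pi/7))*conj(exp(4*I*pi/7)) + 1*(exp(2*I*pi/7))*conj(exp(-4*I*pi/7)) + 1*(exp(6*I*pi/7))*conj(exp(2*I*pi/7)) + 1*(exp(-4*I*pi/7))*conj(exp(-6*I*pi/7))]
      = (1/7)[(1) + (exp(-2*I*pi/7)) + (exp(-4*I*pi/7)) + (exp(-6*I*pi/7)) + (exp(6*I*pi/7)) + (exp(4*I*pi/7)) + (exp(2*I*pi/7))] = 0/7 = 0
  <chi_6*chi_3, chi_4> = (1/7)[1*(1)*conj(1) + 1*(exp(4*I*pi/7))*conj(exp(-6*I*pi/7)) + 1*(exp(-6*I*pi/7))*conj(exp(2*I*pi/7)) + 1*(exp(-2*I*pi/7))*conj(exp(-4*I*pi/7)) + 1*(exp(2*I*pi/7))*conj(exp(4*I*pi/7)) + 1*(exp(6*I*pi/7))*conj(exp(-2*I*pi/7)) + 1*(exp(-4*I*pi/7))*conj(exp(6*I*pi/7))]
      = (1/7)[(1) + (exp(-4*I*pi/7)) + (exp(6*I*pi/7)) + (exp(2*I*pi/7)) + (exp(-2*I*pi/7)) + (exp(-6*I*pi/7)) + (exp(4*I*pi/7))] = 0/7 = 0
  <chi_6*chi_3, chi_5> = (1/7)[1*(1)*conj(1) + 1*(exp(4*I*pi/7))*conj(exp(-4*I*pi/7)) + 1*(exp(-6*I*pi/7))*conj(exp(6*I*pi/7)) + 1*(exp(-2*I*pi/7))*conj(exp(2*I*pi/7)) + 1*(exp(2*I*pi/7))*conj(exp(-2*I*pi/7)) + 1*(exp(6*I*pi/7))*conj(exp(-6*I*pi/7)) + 1*(exp(-4*I*pi/7))*conj(exp(4*I*pi/7))]
      = (1/7)[(1) + (exp(-6*I*pi/7)) + (exp(2*I*pi/7)) + (exp(-4*I*pi/7)) + (exp(4*I*pi/7)) + (exp(-2*I*pi/7)) + (exp(6*I*pi/7))] = 0/7 = 0
  <chi_6*chi_3, chi_6> = (1/7)[1*(1)*conj(1) + 1*(exp(4*I*pi/7))*conj(exp(-2*I*pi/7)) + 1*(exp(-6*I*pi/7))*conj(exp(-4*I*pi/7)) + 1*(exp(-2*I*pi/7))*conj(exp(-6*I*pi/7)) + 1*(exp(2*I*pi/7))*conj(exp(6*I*pi/7)) + 1*(exp(6*I*pi/7))*conj(exp(4*I*pi/7)) + 1*(exp(-4*I*pi/7))*conj(exp(2*I*pi/7))]
      = (1/7)[(1) + (exp(6*I*pi/7)) + (exp(-2*I*pi/7)) + (exp(4*I*pi/7)) + (exp(-4*I*pi/7)) + (exp(2*I*pi/7)) + (exp(-6*I*pi/7))] = 0/7 = 0
(Exp terms are combined using exp(i*s)*conj(exp(i*t)) = exp(i*(s-t)), and sums of them are collapsed using the identity that for every m > 1 the m distinct m-th roots of unity sum to 0, e.g. 1 + exp(2*I*pi/3) + exp(-2*I*pi/3) = 0.)
Hence the multiplicities are chi_2: 1. Dimension check: dim(chi_6)*dim(chi_3) = 1*1 = 1 and sum (mult * dim) = 1*1 = 1.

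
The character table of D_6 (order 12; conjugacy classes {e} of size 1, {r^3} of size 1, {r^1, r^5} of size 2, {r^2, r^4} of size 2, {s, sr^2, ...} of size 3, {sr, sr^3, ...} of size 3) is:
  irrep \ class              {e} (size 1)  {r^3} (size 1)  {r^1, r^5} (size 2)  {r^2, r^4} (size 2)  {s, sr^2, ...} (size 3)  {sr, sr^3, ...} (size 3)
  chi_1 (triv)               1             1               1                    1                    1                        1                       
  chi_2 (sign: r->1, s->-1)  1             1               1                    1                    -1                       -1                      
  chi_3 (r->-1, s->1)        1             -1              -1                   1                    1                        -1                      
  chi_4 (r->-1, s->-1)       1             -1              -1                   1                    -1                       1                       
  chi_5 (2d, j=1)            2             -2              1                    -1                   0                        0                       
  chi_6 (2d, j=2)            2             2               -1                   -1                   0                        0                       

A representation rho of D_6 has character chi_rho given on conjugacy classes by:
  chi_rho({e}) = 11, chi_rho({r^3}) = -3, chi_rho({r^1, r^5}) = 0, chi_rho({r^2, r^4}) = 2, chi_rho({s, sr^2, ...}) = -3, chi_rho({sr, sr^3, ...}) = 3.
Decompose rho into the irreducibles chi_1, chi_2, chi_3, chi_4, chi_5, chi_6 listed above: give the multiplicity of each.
Multiplicities: chi_1: 1, chi_2: 1, chi_3: 0, chi_4: 3, chi_5: 2, chi_6: 1.

Argument: Use <chi_rho, chi> = (1/|G|) sum_C |C| * chi_rho(C) * conj(chi(C)) with |G| = 12 for each irreducible chi in the table:
  <chi_rho, chi_1> = (1/12)[1*(11)*conj(1) + 1*(-3)*conj(1) + 2*(0)*conj(1) + 2*(2)*conj(1) + 3*(-3)*conj(1) + 3*(3)*conj(1)]
      = (1/12)[(11) + (-3) + (0) + (4) + (-9) + (9)] = 12/12 = 1
  <chi_rho, chi_2> = (1/12)[1*(11)*conj(1) + 1*(-3)*conj(1) + 2*(0)*conj(1) + 2*(2)*conj(1) + 3*(-3)*conj(-1) + 3*(3)*conj(-1)]
      = (1/12)[(11) + (-3) + (0) + (4) + (9) + (-9)] = 12/12 = 1
  <chi_rho, chi_3> = (1/12)[1*(11)*conj(1) + 1*(-3)*conj(-1) + 2*(0)*conj(-1) + 2*(2)*conj(1) + 3*(-3)*conj(1) + 3*(3)*conj(-1)]
      = (1/12)[(11) + (3) + (0) + (4) + (-9) + (-9)] = 0/12 = 0
  <chi_rho, chi_4> = (1/12)[1*(11)*conj(1) + 1*(-3)*conj(-1) + 2*(0)*conj(-1) + 2*(2)*conj(1) + 3*(-3)*conj(-1) + 3*(3)*conj(1)]
      = (1/12)[(11) + (3) + (0) + (4) + (9) + (9)] = 36/12 = 3
  <chi_rho, chi_5> = (1/12)[1*(11)*conj(2) + 1*(-3)*conj(-2) + 2*(0)*conj(1) + 2*(2)*conj(-1) + 3*(-3)*conj(0) + 3*(3)*conj(0)]
      = (1/12)[(22) + (6) + (0) + (-4) + (0) + (0)] = 24/12 = 2
  <chi_rho, chi_6> = (1/12)[1*(11)*conj(2) + 1*(-3)*conj(2) + 2*(0)*conj(-1) + 2*(2)*conj(-1) + 3*(-3)*conj(0) + 3*(3)*conj(0)]
      = (1/12)[(22) + (-6) + (0) + (-4) + (0) + (0)] = 12/12 = 1
Dimension check: dim(rho) = sum (mult * dim) = 1*1 + 1*1 + 0*1 + 3*1 + 2*2 + 1*2 = 11 = chi_rho(e) = 11.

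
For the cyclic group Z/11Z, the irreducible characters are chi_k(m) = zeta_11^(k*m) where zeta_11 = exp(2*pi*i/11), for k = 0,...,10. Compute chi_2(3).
chi_2(3) = zeta_11^6 = exp(-10*I*pi/11)

Details: chi_2(3) = zeta_11^(2*3) = zeta_11^6. Since zeta_11^11 = 1, this equals zeta_11^6 = exp(2*pi*i*6/11) = exp(-10*I*pi/11).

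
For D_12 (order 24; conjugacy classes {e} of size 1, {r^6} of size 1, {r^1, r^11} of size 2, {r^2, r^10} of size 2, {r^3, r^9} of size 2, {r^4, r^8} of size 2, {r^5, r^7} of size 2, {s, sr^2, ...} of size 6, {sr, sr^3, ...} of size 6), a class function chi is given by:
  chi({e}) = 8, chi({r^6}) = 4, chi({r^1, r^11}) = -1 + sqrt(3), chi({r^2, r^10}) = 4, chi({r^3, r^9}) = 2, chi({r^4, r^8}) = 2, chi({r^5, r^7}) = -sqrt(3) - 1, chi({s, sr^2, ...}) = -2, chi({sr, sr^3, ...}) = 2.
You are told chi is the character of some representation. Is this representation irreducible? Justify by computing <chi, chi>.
Not irreducible (reducible): <chi, chi> = 8 > 1.

Solution. <chi, chi> = (1/|G|) sum_C |C| * |chi(C)|^2 = (1/24)[1*|8|^2 + 1*|4|^2 + 2*|-1 + sqrt(3)|^2 + 2*|4|^2 + 2*|2|^2 + 2*|2|^2 + 2*|-sqrt(3) - 1|^2 + 6*|-2|^2 + 6*|2|^2]
  = (1/24)[(64) + (16) + (8 - 4*sqrt(3)) + (32) + (8) + (8) + (4*sqrt(3) + 8) + (24) + (24)] = 192/24 = 8.
A character is irreducible iff <chi, chi> = 1, so this representation is reducible.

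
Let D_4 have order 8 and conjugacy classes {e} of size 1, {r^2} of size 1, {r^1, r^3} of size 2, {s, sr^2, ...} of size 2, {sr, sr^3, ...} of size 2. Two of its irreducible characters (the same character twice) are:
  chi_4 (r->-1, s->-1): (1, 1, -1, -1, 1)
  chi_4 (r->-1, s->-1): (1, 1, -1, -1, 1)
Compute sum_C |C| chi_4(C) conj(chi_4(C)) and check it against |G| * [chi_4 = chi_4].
Sum = 8 = |G| = 8; so <chi_4, chi_4> = 1 (norm-1 confirms irreducibility).

Why: Compute term by term over conjugacy classes (|C| * chi_4(C) * conj(chi_4(C))):
  1*(1)*conj(1) + 1*(1)*conj(1) + 2*(-1)*conj(-1) + 2*(-1)*conj(-1) + 2*(1)*conj(1)
  = (1) + (1) + (2) + (2) + (2)
  = 8.
Dividing by |G| = 8 gives 8/8 = 1, matching the row-orthogonality relation <chi_4, chi_4> = [chi_4 = chi_4].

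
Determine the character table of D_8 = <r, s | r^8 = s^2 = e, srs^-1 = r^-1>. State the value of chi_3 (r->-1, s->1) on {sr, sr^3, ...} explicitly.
Conjugacy classes: {e} of size 1, {r^4} of size 1, {r^1, r^7} of size 2, {r^2, r^6} of size 2, {r^3, r^5} of size 2, {s, sr^2, ...} of size 4, {sr, sr^3, ...} of size 4.
Character table:
  irrep \ class              {e} (size 1)  {r^4} (size 1)  {r^1, r^7} (size 2)  {r^2, r^6} (size 2)  {r^3, r^5} (size 2)  {s, sr^2, ...} (size 4)  {sr, sr^3, ...} (size 4)
  chi_1 (triv)               1             1               1                    1                    1                    1                        1                       
  chi_2 (sign: r->1, s->-1)  1             1               1                    1                    1                    -1                       -1                      
  chi_3 (r->-1, s->1)        1             1               -1                   1                    -1                   1                        -1                      
  chi_4 (r->-1, s->-1)       1             1               -1                   1                    -1                   -1                       1                       
  chi_5 (2d, j=1)            2             -2              sqrt(2)              0                    -sqrt(2)             0                        0                       
  chi_6 (2d, j=2)            2             2               0                    -2                   0                    0                        0                       
  chi_7 (2d, j=3)            2             -2              -sqrt(2)             0                    sqrt(2)              0                        0                       

Spot check: chi_3 (r->-1, s->1) on {sr, sr^3, ...} = -1.

Argument: D_8 has order 2*8 = 16 with 7 conjugacy classes, hence 7 irreducibles. Sum of squared dims 1 + 1 + 1 + 1 + 4 + 4 + 4 = 16 = |G|. Linear characters come from the abelianisation; the 2-dimensional irreps have character r^k -> 2*cos(2*pi*j*k/8), reflections -> 0.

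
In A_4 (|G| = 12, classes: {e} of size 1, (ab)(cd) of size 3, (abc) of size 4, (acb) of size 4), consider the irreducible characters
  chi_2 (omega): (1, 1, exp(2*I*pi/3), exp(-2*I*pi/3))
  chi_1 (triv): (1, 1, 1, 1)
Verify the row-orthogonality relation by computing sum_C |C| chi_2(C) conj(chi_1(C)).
Sum = 0; so <chi_2, chi_1> = 0 (distinct irreducibles are orthogonal).

Reasoning: Compute term by term over conjugacy classes (|C| * chi_2(C) * conj(chi_1(C))):
  1*(1)*conj(1) + 3*(1)*conj(1) + 4*(exp(2*I*pi/3))*conj(1) + 4*(exp(-2*I*pi/3))*conj(1)
  = (1) + (3) + (4*exp(2*I*pi/3)) + (4*exp(-2*I*pi/3))
  = 0.
(Exp terms are combined using exp(i*s)*conj(exp(i*t)) = exp(i*(s-t)), and sums of them are collapsed using the identity that for every m > 1 the m distinct m-th roots of unity sum to 0, e.g. 1 + exp(2*I*pi/3) + exp(-2*I*pi/3) = 0.)
Dividing by |G| = 12 gives 0/12 = 0, matching the row-orthogonality relation <chi_2, chi_1> = [chi_2 = chi_1].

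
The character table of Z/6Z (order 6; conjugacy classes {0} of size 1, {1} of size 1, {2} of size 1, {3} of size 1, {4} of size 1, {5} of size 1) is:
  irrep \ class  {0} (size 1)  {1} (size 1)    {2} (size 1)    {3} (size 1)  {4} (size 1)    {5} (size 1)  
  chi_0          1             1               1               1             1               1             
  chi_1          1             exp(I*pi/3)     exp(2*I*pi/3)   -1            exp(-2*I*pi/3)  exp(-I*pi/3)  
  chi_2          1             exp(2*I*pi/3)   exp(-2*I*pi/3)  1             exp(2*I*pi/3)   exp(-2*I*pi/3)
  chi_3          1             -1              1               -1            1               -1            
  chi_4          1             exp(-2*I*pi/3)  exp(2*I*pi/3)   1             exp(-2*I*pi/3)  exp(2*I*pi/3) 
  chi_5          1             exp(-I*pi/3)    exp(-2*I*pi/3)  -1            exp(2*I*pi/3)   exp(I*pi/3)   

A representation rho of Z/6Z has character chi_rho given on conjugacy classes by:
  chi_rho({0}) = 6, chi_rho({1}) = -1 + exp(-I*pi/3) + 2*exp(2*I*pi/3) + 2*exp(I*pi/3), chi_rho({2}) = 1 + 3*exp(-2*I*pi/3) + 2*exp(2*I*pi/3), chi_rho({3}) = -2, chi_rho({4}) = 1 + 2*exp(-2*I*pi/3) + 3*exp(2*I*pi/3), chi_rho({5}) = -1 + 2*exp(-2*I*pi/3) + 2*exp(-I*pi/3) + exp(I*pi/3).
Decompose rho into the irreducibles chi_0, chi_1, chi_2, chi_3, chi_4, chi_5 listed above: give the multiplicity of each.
Multiplicities: chi_0: 0, chi_1: 2, chi_2: 2, chi_3: 1, chi_4: 0, chi_5: 1.

Justification: Use <chi_rho, chi> = (1/|G|) sum_C |C| * chi_rho(C) * conj(chi(C)) with |G| = 6 for each irreducible chi in the table:
  <chi_rho, chi_0> = (1/6)[1*(6)*conj(1) + 1*(-1 + exp(-I*pi/3) + 2*exp(2*I*pi/3) + 2*exp(I*pi/3))*conj(1) + 1*(1 + 3*exp(-2*I*pi/3) + 2*exp(2*I*pi/3))*conj(1) + 1*(-2)*conj(1) + 1*(1 + 2*exp(-2*I*pi/3) + 3*exp(2*I*pi/3))*conj(1) + 1*(-1 + 2*exp(-2*I*pi/3) + 2*exp(-I*pi/3) + exp(I*pi/3))*conj(1)]
      = (1/6)[(6) + (-1 + exp(-I*pi/3) + 2*exp(2*I*pi/3) + 2*exp(I*pi/3)) + (1 + 3*exp(-2*I*pi/3) + 2*exp(2*I*pi/3)) + (-2) + (1 + 2*exp(-2*I*pi/3) + 3*exp(2*I*pi/3)) + (-1 + 2*exp(-2*I*pi/3) + 2*exp(-I*pi/3) + exp(I*pi/3))] = 0/6 = 0
  <chi_rho, chi_1> = (1/6)[1*(6)*conj(1) + 1*(-1 + exp(-I*pi/3) + 2*exp(2*I*pi/3) + 2*exp(I*pi/3))*conj(exp(I*pi/3)) + 1*(1 + 3*exp(-2*I*pi/3) + 2*exp(2*I*pi/3))*conj(exp(2*I*pi/3)) + 1*(-2)*conj(-1) + 1*(1 + 2*exp(-2*I*pi/3) + 3*exp(2*I*pi/3))*conj(exp(-2*I*pi/3)) + 1*(-1 + 2*exp(-2*I*pi/3) + 2*exp(-I*pi/3) + exp(I*pi/3))*conj(exp(-I*pi/3))]
      = (1/6)[(6) + (2 + exp(-2*I*pi/3) - exp(-I*pi/3) + 2*exp(I*pi/3)) + (2 + exp(-2*I*pi/3) + 3*exp(2*I*pi/3)) + (2) + (2 + 3*exp(-2*I*pi/3) + exp(2*I*pi/3)) + (2 + 2*exp(-I*pi/3) - exp(I*pi/3) + exp(2*I*pi/3))] = 12/6 = 2
  <chi_rho, chi_2> = (1/6)[1*(6)*conj(1) + 1*(-1 + exp(-I*pi/3) + 2*exp(2*I*pi/3) + 2*exp(I*pi/3))*conj(exp(2*I*pi/3)) + 1*(1 + 3*exp(-2*I*pi/3) + 2*exp(2*I*pi/3))*conj(exp(-2*I*pi/3)) + 1*(-2)*conj(1) + 1*(1 + 2*exp(-2*I*pi/3) + 3*exp(2*I*pi/3))*conj(exp(2*I*pi/3)) + 1*(-1 + 2*exp(-2*I*pi/3) + 2*exp(-I*pi/3) + exp(I*pi/3))*conj(exp(-2*I*pi/3))]
      = (1/6)[(6) + (1 + 2*exp(-I*pi/3) - exp(-2*I*pi/3)) + (3 + 2*exp(-2*I*pi/3) + exp(2*I*pi/3)) + (-2) + (3 + exp(-2*I*pi/3) + 2*exp(2*I*pi/3)) + (1 - exp(2*I*pi/3) + 2*exp(I*pi/3))] = 12/6 = 2
  <chi_rho, chi_3> = (1/6)[1*(6)*conj(1) + 1*(-1 + exp(-I*pi/3) + 2*exp(2*I*pi/3) + 2*exp(I*pi/3))*conj(-1) + 1*(1 + 3*exp(-2*I*pi/3) + 2*exp(2*I*pi/3))*conj(1) + 1*(-2)*conj(-1) + 1*(1 + 2*exp(-2*I*pi/3) + 3*exp(2*I*pi/3))*conj(1) + 1*(-1 + 2*exp(-2*I*pi/3) + 2*exp(-I*pi/3) + exp(I*pi/3))*conj(-1)]
      = (1/6)[(6) + (1 - 2*exp(I*pi/3) - 2*exp(2*I*pi/3) - exp(-I*pi/3)) + (1 + 3*exp(-2*I*pi/3) + 2*exp(2*I*pi/3)) + (2) + (1 + 2*exp(-2*I*pi/3) + 3*exp(2*I*pi/3)) + (1 - exp(I*pi/3) - 2*exp(-I*pi/3) - 2*exp(-2*I*pi/3))] = 6/6 = 1
  <chi_rho, chi_4> = (1/6)[1*(6)*conj(1) + 1*(-1 + exp(-I*pi/3) + 2*exp(2*I*pi/3) + 2*exp(I*pi/3))*conj(exp(-2*I*pi/3)) + 1*(1 + 3*exp(-2*I*pi/3) + 2*exp(2*I*pi/3))*conj(exp(2*I*pi/3)) + 1*(-2)*conj(1) + 1*(1 + 2*exp(-2*I*pi/3) + 3*exp(2*I*pi/3))*conj(exp(-2*I*pi/3)) + 1*(-1 + 2*exp(-2*I*pi/3) + 2*exp(-I*pi/3) + exp(I*pi/3))*conj(exp(2*I*pi/3))]
      = (1/6)[(6) + (-2 + 2*exp(-2*I*pi/3) - exp(2*I*pi/3) + exp(I*pi/3)) + (2 + exp(-2*I*pi/3) + 3*exp(2*I*pi/3)) + (-2) + (2 + 3*exp(-2*I*pi/3) + exp(2*I*pi/3)) + (-2 + exp(-I*pi/3) - exp(-2*I*pi/3) + 2*exp(2*I*pi/3))] = 0/6 = 0
  <chi_rho, chi_5> = (1/6)[1*(6)*conj(1) + 1*(-1 + exp(-I*pi/3) + 2*exp(2*I*pi/3) + 2*exp(I*pi/3))*conj(exp(-I*pi/3)) + 1*(1 + 3*exp(-2*I*pi/3) + 2*exp(2*I*pi/3))*conj(exp(-2*I*pi/3)) + 1*(-2)*conj(-1) + 1*(1 + 2*exp(-2*I*pi/3) + 3*exp(2*I*pi/3))*conj(exp(2*I*pi/3)) + 1*(-1 + 2*exp(-2*I*pi/3) + 2*exp(-I*pi/3) + exp(I*pi/3))*conj(exp(I*pi/3))]
      = (1/6)[(6) + (-1 - exp(I*pi/3) + 2*exp(2*I*pi/3)) + (3 + 2*exp(-2*I*pi/3) + exp(2*I*pi/3)) + (2) + (3 + exp(-2*I*pi/3) + 2*exp(2*I*pi/3)) + (-1 + 2*exp(-2*I*pi/3) - exp(-I*pi/3))] = 6/6 = 1
(Exp terms are combined using exp(i*s)*conj(exp(i*t)) = exp(i*(s-t)), and sums of them are collapsed using the identity that for every m > 1 the m distinct m-th roots of unity sum to 0, e.g. 1 + exp(2*I*pi/3) + exp(-2*I*pi/3) = 0.)
Dimension check: dim(rho) = sum (mult * dim) = 0*1 + 2*1 + 2*1 + 1*1 + 0*1 + 1*1 = 6 = chi_rho(e) = 6.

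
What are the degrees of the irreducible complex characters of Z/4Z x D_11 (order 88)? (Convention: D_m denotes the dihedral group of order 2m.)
Dimensions: 1, 1, 1, 1, 1, 1, 1, 1, 2, 2, 2, 2, 2, 2, 2, 2, 2, 2, 2, 2, 2, 2, 2, 2, 2, 2, 2, 2

Argument: There are 28 irreducibles (= number of conjugacy classes). Their dimensions d_i satisfy sum d_i^2 = |G| = 88: 1 + 1 + 1 + 1 + 1 + 1 + 1 + 1 + 4 + 4 + 4 + 4 + 4 + 4 + 4 + 4 + 4 + 4 + 4 + 4 + 4 + 4 + 4 + 4 + 4 + 4 + 4 + 4 = 88. (For the product with Z/4Z: each of the 4 1-dim characters of Z/4Z tensors with each irrep of D_11, giving 4 copies of each D_11-dimension.)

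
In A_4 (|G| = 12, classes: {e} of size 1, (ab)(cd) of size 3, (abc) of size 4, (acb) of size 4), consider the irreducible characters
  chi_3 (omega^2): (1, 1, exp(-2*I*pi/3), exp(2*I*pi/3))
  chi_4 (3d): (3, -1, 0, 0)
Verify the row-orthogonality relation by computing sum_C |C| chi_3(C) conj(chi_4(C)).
Sum = 0; so <chi_3, chi_4> = 0 (distinct irreducibles are orthogonal).

Working: Compute term by term over conjugacy classes (|C| * chi_3(C) * conj(chi_4(C))):
  1*(1)*conj(3) + 3*(1)*conj(-1) + 4*(exp(-2*I*pi/3))*conj(0) + 4*(exp(2*I*pi/3))*conj(0)
  = (3) + (-3) + (0) + (0)
  = 0.
(Exp terms are combined using exp(i*s)*conj(exp(i*t)) = exp(i*(s-t)), and sums of them are collapsed using the identity that for every m > 1 the m distinct m-th roots of unity sum to 0, e.g. 1 + exp(2*I*pi/3) + exp(-2*I*pi/3) = 0.)
Dividing by |G| = 12 gives 0/12 = 0, matching the row-orthogonality relation <chi_3, chi_4> = [chi_3 = chi_4].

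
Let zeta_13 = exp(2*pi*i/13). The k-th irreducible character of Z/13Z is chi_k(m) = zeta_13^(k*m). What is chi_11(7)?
chi_11(7) = zeta_13^77 = exp(-2*I*pi/13)

Justification: chi_11(7) = zeta_13^(11*7) = zeta_13^77. Since zeta_13^13 = 1, this equals zeta_13^12 = exp(2*pi*i*12/13) = exp(-2*I*pi/13).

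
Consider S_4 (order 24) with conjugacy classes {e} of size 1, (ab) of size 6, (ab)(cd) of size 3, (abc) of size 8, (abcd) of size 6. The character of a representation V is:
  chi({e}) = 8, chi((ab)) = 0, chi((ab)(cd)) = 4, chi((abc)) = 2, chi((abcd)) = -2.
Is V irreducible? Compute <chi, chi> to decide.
Not irreducible (reducible): <chi, chi> = 7 > 1.

<chi, chi> = (1/|G|) sum_C |C| * |chi(C)|^2 = (1/24)[1*|8|^2 + 6*|0|^2 + 3*|4|^2 + 8*|2|^2 + 6*|-2|^2]
  = (1/24)[(64) + (0) + (48) + (32) + (24)] = 168/24 = 7.
A character is irreducible iff <chi, chi> = 1, so this representation is reducible.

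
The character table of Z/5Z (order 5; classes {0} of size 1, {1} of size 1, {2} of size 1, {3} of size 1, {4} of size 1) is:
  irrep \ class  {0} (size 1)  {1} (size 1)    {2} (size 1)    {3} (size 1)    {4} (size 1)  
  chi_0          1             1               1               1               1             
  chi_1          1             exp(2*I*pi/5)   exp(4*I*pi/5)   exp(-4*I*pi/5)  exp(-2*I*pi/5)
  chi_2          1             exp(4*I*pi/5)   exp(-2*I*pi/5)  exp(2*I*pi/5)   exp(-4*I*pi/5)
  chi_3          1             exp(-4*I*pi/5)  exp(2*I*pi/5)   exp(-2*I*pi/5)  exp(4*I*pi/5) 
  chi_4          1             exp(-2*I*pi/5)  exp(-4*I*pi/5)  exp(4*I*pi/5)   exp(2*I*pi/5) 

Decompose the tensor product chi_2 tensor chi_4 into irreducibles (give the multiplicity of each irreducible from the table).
chi_2 tensor chi_4 = chi_1 (all other irreducibles have multiplicity 0).

Reasoning: The character of a tensor product is the pointwise product (chi_2 * chi_4)(C) = chi_2(C) * chi_4(C):
  {0}: (1)*(1), {1}: (exp(4*I*pi/5))*(exp(-2*I*pi/5)), {2}: (exp(-2*I*pi/5))*(exp(-4*I*pi/5)), {3}: (exp(2*I*pi/5))*(exp(4*I*pi/5)), {4}: (exp(-4*I*pi/5))*(exp(2*I*pi/5))
so (chi_2 * chi_4) takes values
  {0} -> 1, {1} -> exp(2*I*pi/5), {2} -> exp(4*I*pi/5), {3} -> exp(-4*I*pi/5), {4} -> exp(-2*I*pi/5).
Now take the inner product of this character with each irreducible chi from the table, <chi_2*chi_4, chi> = (1/5) sum_C |C| (chi_2*chi_4)(C) conj(chi(C)):
  <chi_2*chi_4, chi_0> = (1/5)[1*(1)*conj(1) + 1*(exp(2*I*pi/5))*conj(1) + 1*(exp(4*I*pi/5))*conj(1) + 1*(exp(-4*I*pi/5))*conj(1) + 1*(exp(-2*I*pi/5))*conj(1)]
      = (1/5)[(1) + (exp(2*I*pi/5)) + (exp(4*I*pi/5)) + (exp(-4*I*pi/5)) + (exp(-2*I*pi/5))] = 0/5 = 0
  <chi_2*chi_4, chi_1> = (1/5)[1*(1)*conj(1) + 1*(exp(2*I*pi/5))*conj(exp(2*I*pi/5)) + 1*(exp(4*I*pi/5))*conj(exp(4*I*pi/5)) + 1*(exp(-4*I*pi/5))*conj(exp(-4*I*pi/5)) + 1*(exp(-2*I*pi/5))*conj(exp(-2*I*pi/5))]
      = (1/5)[(1) + (1) + (1) + (1) + (1)] = 5/5 = 1
  <chi_2*chi_4, chi_2> = (1/5)[1*(1)*conj(1) + 1*(exp(2*I*pi/5))*conj(exp(4*I*pi/5)) + 1*(exp(4*I*pi/5))*conj(exp(-2*I*pi/5)) + 1*(exp(-4*I*pi/5))*conj(exp(2*I*pi/5)) + 1*(exp(-2*I*pi/5))*conj(exp(-4*I*pi/5))]
      = (1/5)[(1) + (exp(-2*I*pi/5)) + (exp(-4*I*pi/5)) + (exp(4*I*pi/5)) + (exp(2*I*pi/5))] = 0/5 = 0
  <chi_2*chi_4, chi_3> = (1/5)[1*(1)*conj(1) + 1*(exp(2*I*pi/5))*conj(exp(-4*I*pi/5)) + 1*(exp(4*I*pi/5))*conj(exp(2*I*pi/5)) + 1*(exp(-4*I*pi/5))*conj(exp(-2*I*pi/5)) + 1*(exp(-2*I*pi/5))*conj(exp(4*I*pi/5))]
      = (1/5)[(1) + (exp(-4*I*pi/5)) + (exp(2*I*pi/5)) + (exp(-2*I*pi/5)) + (exp(4*I*pi/5))] = 0/5 = 0
  <chi_2*chi_4, chi_4> = (1/5)[1*(1)*conj(1) + 1*(exp(2*I*pi/5))*conj(exp(-2*I*pi/5)) + 1*(exp(4*I*pi/5))*conj(exp(-4*I*pi/5)) + 1*(exp(-4*I*pi/5))*conj(exp(4*I*pi/5)) + 1*(exp(-2*I*pi/5))*conj(exp(2*I*pi/5))]
      = (1/5)[(1) + (exp(4*I*pi/5)) + (exp(-2*I*pi/5)) + (exp(2*I*pi/5)) + (exp(-4*I*pi/5))] = 0/5 = 0
(Exp terms are combined using exp(i*s)*conj(exp(i*t)) = exp(i*(s-t)), and sums of them are collapsed using the identity that for every m > 1 the m distinct m-th roots of unity sum to 0, e.g. 1 + exp(2*I*pi/3) + exp(-2*I*pi/3) = 0.)
Hence the multiplicities are chi_1: 1. Dimension check: dim(chi_2)*dim(chi_4) = 1*1 = 1 and sum (mult * dim) = 1*1 = 1.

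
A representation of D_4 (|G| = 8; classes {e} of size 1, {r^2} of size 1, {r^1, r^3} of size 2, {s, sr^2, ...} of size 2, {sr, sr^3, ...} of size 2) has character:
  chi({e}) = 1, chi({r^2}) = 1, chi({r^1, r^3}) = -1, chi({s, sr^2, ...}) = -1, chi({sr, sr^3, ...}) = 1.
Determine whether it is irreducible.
Irreducible: <chi, chi> = 1.

Details: <chi, chi> = (1/|G|) sum_C |C| * |chi(C)|^2 = (1/8)[1*|1|^2 + 1*|1|^2 + 2*|-1|^2 + 2*|-1|^2 + 2*|1|^2]
  = (1/8)[(1) + (1) + (2) + (2) + (2)] = 8/8 = 1.
A character is irreducible iff <chi, chi> = 1, so this representation is irreducible.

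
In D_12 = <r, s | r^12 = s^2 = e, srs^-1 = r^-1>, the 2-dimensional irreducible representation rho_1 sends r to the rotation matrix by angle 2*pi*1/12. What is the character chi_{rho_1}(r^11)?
chi_{rho_1}(r^11) = 2*cos(2*pi*1*11/12) = sqrt(3)

Why: rho_1(r^11) is rotation by angle 2*pi*1*11/12, whose trace is 2*cos(2*pi*1*11/12) = sqrt(3).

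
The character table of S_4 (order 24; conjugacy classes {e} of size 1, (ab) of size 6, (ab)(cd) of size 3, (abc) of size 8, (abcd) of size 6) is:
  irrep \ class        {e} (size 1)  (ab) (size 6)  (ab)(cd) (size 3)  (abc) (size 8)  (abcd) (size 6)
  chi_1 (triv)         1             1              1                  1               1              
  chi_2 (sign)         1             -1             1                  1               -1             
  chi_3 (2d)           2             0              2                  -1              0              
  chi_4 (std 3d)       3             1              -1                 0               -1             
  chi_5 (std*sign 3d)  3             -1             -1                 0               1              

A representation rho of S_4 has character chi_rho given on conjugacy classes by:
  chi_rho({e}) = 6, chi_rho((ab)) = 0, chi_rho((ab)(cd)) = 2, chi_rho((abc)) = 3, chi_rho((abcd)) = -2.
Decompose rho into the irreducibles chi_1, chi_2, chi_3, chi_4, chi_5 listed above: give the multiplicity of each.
Multiplicities: chi_1: 1, chi_2: 2, chi_3: 0, chi_4: 1, chi_5: 0.

Details: Use <chi_rho, chi> = (1/|G|) sum_C |C| * chi_rho(C) * conj(chi(C)) with |G| = 24 for each irreducible chi in the table:
  <chi_rho, chi_1> = (1/24)[1*(6)*conj(1) + 6*(0)*conj(1) + 3*(2)*conj(1) + 8*(3)*conj(1) + 6*(-2)*conj(1)]
      = (1/24)[(6) + (0) + (6) + (24) + (-12)] = 24/24 = 1
  <chi_rho, chi_2> = (1/24)[1*(6)*conj(1) + 6*(0)*conj(-1) + 3*(2)*conj(1) + 8*(3)*conj(1) + 6*(-2)*conj(-1)]
      = (1/24)[(6) + (0) + (6) + (24) + (12)] = 48/24 = 2
  <chi_rho, chi_3> = (1/24)[1*(6)*conj(2) + 6*(0)*conj(0) + 3*(2)*conj(2) + 8*(3)*conj(-1) + 6*(-2)*conj(0)]
      = (1/24)[(12) + (0) + (12) + (-24) + (0)] = 0/24 = 0
  <chi_rho, chi_4> = (1/24)[1*(6)*conj(3) + 6*(0)*conj(1) + 3*(2)*conj(-1) + 8*(3)*conj(0) + 6*(-2)*conj(-1)]
      = (1/24)[(18) + (0) + (-6) + (0) + (12)] = 24/24 = 1
  <chi_rho, chi_5> = (1/24)[1*(6)*conj(3) + 6*(0)*conj(-1) + 3*(2)*conj(-1) + 8*(3)*conj(0) + 6*(-2)*conj(1)]
      = (1/24)[(18) + (0) + (-6) + (0) + (-12)] = 0/24 = 0
Dimension check: dim(rho) = sum (mult * dim) = 1*1 + 2*1 + 0*2 + 1*3 + 0*3 = 6 = chi_rho(e) = 6.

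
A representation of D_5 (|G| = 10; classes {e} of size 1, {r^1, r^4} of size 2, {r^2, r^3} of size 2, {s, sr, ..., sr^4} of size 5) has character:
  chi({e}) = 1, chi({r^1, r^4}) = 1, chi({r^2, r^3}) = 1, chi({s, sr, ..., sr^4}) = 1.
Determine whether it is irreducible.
Irreducible: <chi, chi> = 1.

Derivation: <chi, chi> = (1/|G|) sum_C |C| * |chi(C)|^2 = (1/10)[1*|1|^2 + 2*|1|^2 + 2*|1|^2 + 5*|1|^2]
  = (1/10)[(1) + (2) + (2) + (5)] = 10/10 = 1.
A character is irreducible iff <chi, chi> = 1, so this representation is irreducible.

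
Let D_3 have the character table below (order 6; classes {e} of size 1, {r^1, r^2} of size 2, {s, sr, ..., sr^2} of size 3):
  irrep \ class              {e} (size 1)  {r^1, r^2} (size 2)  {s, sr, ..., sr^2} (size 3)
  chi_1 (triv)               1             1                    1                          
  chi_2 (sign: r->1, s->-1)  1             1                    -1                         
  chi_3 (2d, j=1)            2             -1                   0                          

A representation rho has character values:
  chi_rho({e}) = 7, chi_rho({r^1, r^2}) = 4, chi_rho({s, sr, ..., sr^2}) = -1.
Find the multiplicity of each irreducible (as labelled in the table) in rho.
Multiplicities: chi_1: 2, chi_2: 3, chi_3: 1.

Use <chi_rho, chi> = (1/|G|) sum_C |C| * chi_rho(C) * conj(chi(C)) with |G| = 6 for each irreducible chi in the table:
  <chi_rho, chi_1> = (1/6)[1*(7)*conj(1) + 2*(4)*conj(1) + 3*(-1)*conj(1)]
      = (1/6)[(7) + (8) + (-3)] = 12/6 = 2
  <chi_rho, chi_2> = (1/6)[1*(7)*conj(1) + 2*(4)*conj(1) + 3*(-1)*conj(-1)]
      = (1/6)[(7) + (8) + (3)] = 18/6 = 3
  <chi_rho, chi_3> = (1/6)[1*(7)*conj(2) + 2*(4)*conj(-1) + 3*(-1)*conj(0)]
      = (1/6)[(14) + (-8) + (0)] = 6/6 = 1
Dimension check: dim(rho) = sum (mult * dim) = 2*1 + 3*1 + 1*2 = 7 = chi_rho(e) = 7.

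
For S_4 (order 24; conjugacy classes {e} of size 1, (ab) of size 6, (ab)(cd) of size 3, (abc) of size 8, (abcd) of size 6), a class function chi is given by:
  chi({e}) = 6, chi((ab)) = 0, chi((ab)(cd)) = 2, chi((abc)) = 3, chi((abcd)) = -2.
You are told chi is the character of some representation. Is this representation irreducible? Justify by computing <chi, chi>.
Not irreducible (reducible): <chi, chi> = 6 > 1.

Reasoning: <chi, chi> = (1/|G|) sum_C |C| * |chi(C)|^2 = (1/24)[1*|6|^2 + 6*|0|^2 + 3*|2|^2 + 8*|3|^2 + 6*|-2|^2]
  = (1/24)[(36) + (0) + (12) + (72) + (24)] = 144/24 = 6.
A character is irreducible iff <chi, chi> = 1, so this representation is reducible.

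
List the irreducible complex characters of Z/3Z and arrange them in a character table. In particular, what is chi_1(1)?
Character table of Z/3Z (irreps indexed chi_0,...,chi_2 with chi_k(m) = zeta_3^(k*m), zeta_3 = exp(2*pi*i/3)):
  irrep \ class  {0} (size 1)  {1} (size 1)    {2} (size 1)  
  chi_0          1             1               1             
  chi_1          1             exp(2*I*pi/3)   exp(-2*I*pi/3)
  chi_2          1             exp(-2*I*pi/3)  exp(2*I*pi/3) 

Spot check: chi_1(1) = zeta_3^(1*1) = zeta_3^1 = exp(2*I*pi/3).

Z/3Z is abelian, so all 3 irreducible complex representations are 1-dimensional. They are given by chi_k(m) = zeta_3^(k*m) for k = 0,...,2. Row orthogonality: sum_m chi_k(m) conj(chi_l(m)) = 3 * [k = l].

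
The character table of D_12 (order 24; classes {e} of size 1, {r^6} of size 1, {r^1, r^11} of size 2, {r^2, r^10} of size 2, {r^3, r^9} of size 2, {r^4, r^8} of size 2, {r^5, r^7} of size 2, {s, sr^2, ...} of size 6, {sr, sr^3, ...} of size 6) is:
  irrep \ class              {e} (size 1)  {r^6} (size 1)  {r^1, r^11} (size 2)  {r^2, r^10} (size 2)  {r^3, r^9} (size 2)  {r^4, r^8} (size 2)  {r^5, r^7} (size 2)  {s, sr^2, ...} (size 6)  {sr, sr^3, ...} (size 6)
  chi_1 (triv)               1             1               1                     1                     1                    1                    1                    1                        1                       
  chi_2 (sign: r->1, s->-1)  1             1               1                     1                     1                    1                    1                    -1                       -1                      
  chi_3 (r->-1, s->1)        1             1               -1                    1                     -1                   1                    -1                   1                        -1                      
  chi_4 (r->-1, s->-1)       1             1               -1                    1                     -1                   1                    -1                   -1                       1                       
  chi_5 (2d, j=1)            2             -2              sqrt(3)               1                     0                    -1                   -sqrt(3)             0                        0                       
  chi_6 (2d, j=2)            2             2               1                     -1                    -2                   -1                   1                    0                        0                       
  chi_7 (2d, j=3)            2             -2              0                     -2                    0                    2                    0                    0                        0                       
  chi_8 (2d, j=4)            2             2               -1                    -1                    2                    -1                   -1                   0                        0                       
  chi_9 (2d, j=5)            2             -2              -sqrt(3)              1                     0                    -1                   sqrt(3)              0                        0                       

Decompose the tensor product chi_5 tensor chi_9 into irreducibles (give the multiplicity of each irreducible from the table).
chi_5 tensor chi_9 = chi_3 + chi_4 + chi_8 (all other irreducibles have multiplicity 0).

Solution. The character of a tensor product is the pointwise product (chi_5 * chi_9)(C) = chi_5(C) * chi_9(C):
  {e}: (2)*(2), {r^6}: (-2)*(-2), {r^1, r^11}: (sqrt(3))*(-sqrt(3)), {r^2, r^10}: (1)*(1), {r^3, r^9}: (0)*(0), {r^4, r^8}: (-1)*(-1), {r^5, r^7}: (-sqrt(3))*(sqrt(3)), {s, sr^2, ...}: (0)*(0), {sr, sr^3, ...}: (0)*(0)
so (chi_5 * chi_9) takes values
  {e} -> 4, {r^6} -> 4, {r^1, r^11} -> -3, {r^2, r^10} -> 1, {r^3, r^9} -> 0, {r^4, r^8} -> 1, {r^5, r^7} -> -3, {s, sr^2, ...} -> 0, {sr, sr^3, ...} -> 0.
Now take the inner product of this character with each irreducible chi from the table, <chi_5*chi_9, chi> = (1/24) sum_C |C| (chi_5*chi_9)(C) conj(chi(C)):
  <chi_5*chi_9, chi_1> = (1/24)[1*(4)*conj(1) + 1*(4)*conj(1) + 2*(-3)*conj(1) + 2*(1)*conj(1) + 2*(0)*conj(1) + 2*(1)*conj(1) + 2*(-3)*conj(1) + 6*(0)*conj(1) + 6*(0)*conj(1)]
      = (1/24)[(4) + (4) + (-6) + (2) + (0) + (2) + (-6) + (0) + (0)] = 0/24 = 0
  <chi_5*chi_9, chi_2> = (1/24)[1*(4)*conj(1) + 1*(4)*conj(1) + 2*(-3)*conj(1) + 2*(1)*conj(1) + 2*(0)*conj(1) + 2*(1)*conj(1) + 2*(-3)*conj(1) + 6*(0)*conj(-1) + 6*(0)*conj(-1)]
      = (1/24)[(4) + (4) + (-6) + (2) + (0) + (2) + (-6) + (0) + (0)] = 0/24 = 0
  <chi_5*chi_9, chi_3> = (1/24)[1*(4)*conj(1) + 1*(4)*conj(1) + 2*(-3)*conj(-1) + 2*(1)*conj(1) + 2*(0)*conj(-1) + 2*(1)*conj(1) + 2*(-3)*conj(-1) + 6*(0)*conj(1) + 6*(0)*conj(-1)]
      = (1/24)[(4) + (4) + (6) + (2) + (0) + (2) + (6) + (0) + (0)] = 24/24 = 1
  <chi_5*chi_9, chi_4> = (1/24)[1*(4)*conj(1) + 1*(4)*conj(1) + 2*(-3)*conj(-1) + 2*(1)*conj(1) + 2*(0)*conj(-1) + 2*(1)*conj(1) + 2*(-3)*conj(-1) + 6*(0)*conj(-1) + 6*(0)*conj(1)]
      = (1/24)[(4) + (4) + (6) + (2) + (0) + (2) + (6) + (0) + (0)] = 24/24 = 1
  <chi_5*chi_9, chi_5> = (1/24)[1*(4)*conj(2) + 1*(4)*conj(-2) + 2*(-3)*conj(sqrt(3)) + 2*(1)*conj(1) + 2*(0)*conj(0) + 2*(1)*conj(-1) + 2*(-3)*conj(-sqrt(3)) + 6*(0)*conj(0) + 6*(0)*conj(0)]
      = (1/24)[(8) + (-8) + (-6*sqrt(3)) + (2) + (0) + (-2) + (6*sqrt(3)) + (0) + (0)] = 0/24 = 0
  <chi_5*chi_9, chi_6> = (1/24)[1*(4)*conj(2) + 1*(4)*conj(2) + 2*(-3)*conj(1) + 2*(1)*conj(-1) + 2*(0)*conj(-2) + 2*(1)*conj(-1) + 2*(-3)*conj(1) + 6*(0)*conj(0) + 6*(0)*conj(0)]
      = (1/24)[(8) + (8) + (-6) + (-2) + (0) + (-2) + (-6) + (0) + (0)] = 0/24 = 0
  <chi_5*chi_9, chi_7> = (1/24)[1*(4)*conj(2) + 1*(4)*conj(-2) + 2*(-3)*conj(0) + 2*(1)*conj(-2) + 2*(0)*conj(0) + 2*(1)*conj(2) + 2*(-3)*conj(0) + 6*(0)*conj(0) + 6*(0)*conj(0)]
      = (1/24)[(8) + (-8) + (0) + (-4) + (0) + (4) + (0) + (0) + (0)] = 0/24 = 0
  <chi_5*chi_9, chi_8> = (1/24)[1*(4)*conj(2) + 1*(4)*conj(2) + 2*(-3)*conj(-1) + 2*(1)*conj(-1) + 2*(0)*conj(2) + 2*(1)*conj(-1) + 2*(-3)*conj(-1) + 6*(0)*conj(0) + 6*(0)*conj(0)]
      = (1/24)[(8) + (8) + (6) + (-2) + (0) + (-2) + (6) + (0) + (0)] = 24/24 = 1
  <chi_5*chi_9, chi_9> = (1/24)[1*(4)*conj(2) + 1*(4)*conj(-2) + 2*(-3)*conj(-sqrt(3)) + 2*(1)*conj(1) + 2*(0)*conj(0) + 2*(1)*conj(-1) + 2*(-3)*conj(sqrt(3)) + 6*(0)*conj(0) + 6*(0)*conj(0)]
      = (1/24)[(8) + (-8) + (6*sqrt(3)) + (2) + (0) + (-2) + (-6*sqrt(3)) + (0) + (0)] = 0/24 = 0
Hence the multiplicities are chi_3: 1, chi_4: 1, chi_8: 1. Dimension check: dim(chi_5)*dim(chi_9) = 2*2 = 4 and sum (mult * dim) = 1*1 + 1*1 + 1*2 = 4.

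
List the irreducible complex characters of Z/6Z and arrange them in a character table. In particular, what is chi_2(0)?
Character table of Z/6Z (irreps indexed chi_0,...,chi_5 with chi_k(m) = zeta_6^(k*m), zeta_6 = exp(2*pi*i/6)):
  irrep \ class  {0} (size 1)  {1} (size 1)    {2} (size 1)    {3} (size 1)  {4} (size 1)    {5} (size 1)  
  chi_0          1             1               1               1             1               1             
  chi_1          1             exp(I*pi/3)     exp(2*I*pi/3)   -1            exp(-2*I*pi/3)  exp(-I*pi/3)  
  chi_2          1             exp(2*I*pi/3)   exp(-2*I*pi/3)  1             exp(2*I*pi/3)   exp(-2*I*pi/3)
  chi_3          1             -1              1               -1            1               -1            
  chi_4          1             exp(-2*I*pi/3)  exp(2*I*pi/3)   1             exp(-2*I*pi/3)  exp(2*I*pi/3) 
  chi_5          1             exp(-I*pi/3)    exp(-2*I*pi/3)  -1            exp(2*I*pi/3)   exp(I*pi/3)   

Spot check: chi_2(0) = zeta_6^(2*0) = zeta_6^0 = 1.

Z/6Z is abelian, so all 6 irreducible complex representations are 1-dimensional. They are given by chi_k(m) = zeta_6^(k*m) for k = 0,...,5. Row orthogonality: sum_m chi_k(m) conj(chi_l(m)) = 6 * [k = l].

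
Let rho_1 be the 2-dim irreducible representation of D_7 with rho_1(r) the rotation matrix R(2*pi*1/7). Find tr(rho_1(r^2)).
chi_{rho_1}(r^2) = 2*cos(2*pi*1*2/7) = -2*cos(3*pi/7)

Explanation: rho_1(r^2) is rotation by angle 2*pi*1*2/7, whose trace is 2*cos(2*pi*1*2/7) = -2*cos(3*pi/7).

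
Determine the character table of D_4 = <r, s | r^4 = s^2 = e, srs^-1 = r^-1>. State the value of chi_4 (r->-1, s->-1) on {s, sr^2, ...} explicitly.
Conjugacy classes: {e} of size 1, {r^2} of size 1, {r^1, r^3} of size 2, {s, sr^2, ...} of size 2, {sr, sr^3, ...} of size 2.
Character table:
  irrep \ class              {e} (size 1)  {r^2} (size 1)  {r^1, r^3} (size 2)  {s, sr^2, ...} (size 2)  {sr, sr^3, ...} (size 2)
  chi_1 (triv)               1             1               1                    1                        1                       
  chi_2 (sign: r->1, s->-1)  1             1               1                    -1                       -1                      
  chi_3 (r->-1, s->1)        1             1               -1                   1                        -1                      
  chi_4 (r->-1, s->-1)       1             1               -1                   -1                       1                       
  chi_5 (2d, j=1)            2             -2              0                    0                        0                       

Spot check: chi_4 (r->-1, s->-1) on {s, sr^2, ...} = -1.

Working: D_4 has order 2*4 = 8 with 5 conjugacy classes, hence 5 irreducibles. Sum of squared dims 1 + 1 + 1 + 1 + 4 = 8 = |G|. Linear characters come from the abelianisation; the 2-dimensional irreps have character r^k -> 2*cos(2*pi*j*k/4), reflections -> 0.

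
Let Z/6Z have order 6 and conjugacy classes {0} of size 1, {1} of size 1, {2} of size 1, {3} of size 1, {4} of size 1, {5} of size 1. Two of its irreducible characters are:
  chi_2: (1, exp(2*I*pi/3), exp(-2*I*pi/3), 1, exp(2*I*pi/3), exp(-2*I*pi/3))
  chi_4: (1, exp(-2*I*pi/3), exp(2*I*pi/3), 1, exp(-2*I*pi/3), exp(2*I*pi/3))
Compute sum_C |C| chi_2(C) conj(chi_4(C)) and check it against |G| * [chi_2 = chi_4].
Sum = 0; so <chi_2, chi_4> = 0 (distinct irreducibles are orthogonal).

Why: Compute term by term over conjugacy classes (|C| * chi_2(C) * conj(chi_4(C))):
  1*(1)*conj(1) + 1*(exp(2*I*pi/3))*conj(exp(-2*I*pi/3)) + 1*(exp(-2*I*pi/3))*conj(exp(2*I*pi/3)) + 1*(1)*conj(1) + 1*(exp(2*I*pi/3))*conj(exp(-2*I*pi/3)) + 1*(exp(-2*I*pi/3))*conj(exp(2*I*pi/3))
  = (1) + (exp(-2*I*pi/3)) + (exp(2*I*pi/3)) + (1) + (exp(-2*I*pi/3)) + (exp(2*I*pi/3))
  = 0.
(Exp terms are combined using exp(i*s)*conj(exp(i*t)) = exp(i*(s-t)), and sums of them are collapsed using the identity that for every m > 1 the m distinct m-th roots of unity sum to 0, e.g. 1 + exp(2*I*pi/3) + exp(-2*I*pi/3) = 0.)
Dividing by |G| = 6 gives 0/6 = 0, matching the row-orthogonality relation <chi_2, chi_4> = [chi_2 = chi_4].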